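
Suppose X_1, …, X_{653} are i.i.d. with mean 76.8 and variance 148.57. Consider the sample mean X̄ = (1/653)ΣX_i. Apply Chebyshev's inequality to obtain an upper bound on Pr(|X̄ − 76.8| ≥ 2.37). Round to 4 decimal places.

0.0405

Var(X̄) = Var(X_i)/n = 148.57/653 = 0.22752.
Chebyshev: Pr(|X̄ − 76.8| ≥ 2.37) ≤ Var(X̄)/(2.37)² = 148.57/(653·2.37²) = 0.0405.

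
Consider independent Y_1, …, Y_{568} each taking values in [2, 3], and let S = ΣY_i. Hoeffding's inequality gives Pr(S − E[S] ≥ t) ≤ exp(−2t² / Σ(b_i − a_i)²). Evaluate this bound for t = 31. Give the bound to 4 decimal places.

0.0339

Σ(b_i − a_i)² = 568·(1)² = 568.
Exponent = 2·31²/568 = 3.3838.
Bound = exp(−3.3838) = 0.03392.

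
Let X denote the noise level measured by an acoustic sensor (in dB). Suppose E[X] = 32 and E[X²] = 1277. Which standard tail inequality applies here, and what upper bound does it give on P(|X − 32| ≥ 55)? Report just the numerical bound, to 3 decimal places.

The first two moments determine the variance, so Chebyshev's inequality is the sharpest standard bound available.
Var(X) = E[X²] − (E[X])² = 1277 − 1024 = 253.
Chebyshev's inequality: P(|X − μ| ≥ t) ≤ Var(X)/t² = 253/3025 = 0.0836.

0.084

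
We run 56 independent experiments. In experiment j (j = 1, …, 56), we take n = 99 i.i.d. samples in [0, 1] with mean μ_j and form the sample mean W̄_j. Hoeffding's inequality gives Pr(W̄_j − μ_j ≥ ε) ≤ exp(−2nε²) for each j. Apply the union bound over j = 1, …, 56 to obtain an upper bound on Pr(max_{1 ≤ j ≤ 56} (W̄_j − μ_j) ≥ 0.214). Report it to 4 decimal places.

Per-experiment Hoeffding bound: exp(−2·99·0.214²) = exp(−9.06761) = 0.00011534.
Union bound over 56 events: 56·0.00011534 = 0.00646.

0.0065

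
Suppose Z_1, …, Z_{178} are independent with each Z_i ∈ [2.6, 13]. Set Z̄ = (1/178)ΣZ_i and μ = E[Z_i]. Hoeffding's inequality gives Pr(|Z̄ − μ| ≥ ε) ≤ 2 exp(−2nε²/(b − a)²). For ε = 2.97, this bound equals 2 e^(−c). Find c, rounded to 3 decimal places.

29.033

c = 2nε²/(b − a)² = 2·178·2.97² / 10.4² = 29.0333.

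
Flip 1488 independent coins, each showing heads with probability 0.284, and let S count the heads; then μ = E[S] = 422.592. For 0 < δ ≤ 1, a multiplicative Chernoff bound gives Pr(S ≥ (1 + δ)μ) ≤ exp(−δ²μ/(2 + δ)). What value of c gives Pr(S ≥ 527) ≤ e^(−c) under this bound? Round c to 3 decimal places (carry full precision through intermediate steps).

Write 527 = (1 + δ)μ, so δ = 527/422.592 − 1 = 0.2470657…
Then the exponent is δ²μ/(2 + δ) = (527 − μ)² / (μ·(2 + δ)) = 11.479699.

11.480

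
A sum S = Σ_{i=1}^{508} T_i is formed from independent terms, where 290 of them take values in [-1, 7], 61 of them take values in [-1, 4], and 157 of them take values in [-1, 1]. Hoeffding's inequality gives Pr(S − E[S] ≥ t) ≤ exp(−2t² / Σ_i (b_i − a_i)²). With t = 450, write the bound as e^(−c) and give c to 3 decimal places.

19.553

Σ(b_i − a_i)² = 290·8² + 61·5² + 157·2² = 20713.
c = 2t² / 20713 = 2·450² / 20713 = 19.5529.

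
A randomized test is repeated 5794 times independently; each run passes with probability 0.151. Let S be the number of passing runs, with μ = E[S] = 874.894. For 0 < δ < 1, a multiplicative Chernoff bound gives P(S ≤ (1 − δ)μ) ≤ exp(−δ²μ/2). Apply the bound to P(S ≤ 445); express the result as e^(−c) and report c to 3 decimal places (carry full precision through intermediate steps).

105.618

Write 445 = (1 − δ)μ, so δ = 1 − 445/874.894 = 0.491367…
Then the exponent is δ²μ/2 = (μ − 445)²/(2μ) = 105.617853.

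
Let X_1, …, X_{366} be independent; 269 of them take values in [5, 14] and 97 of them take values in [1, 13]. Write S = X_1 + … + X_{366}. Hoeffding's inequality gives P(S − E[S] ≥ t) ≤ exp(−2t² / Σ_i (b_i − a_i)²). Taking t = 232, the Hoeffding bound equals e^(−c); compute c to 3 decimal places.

3.011

Σ(b_i − a_i)² = 269·9² + 97·12² = 35757.
c = 2t² / 35757 = 2·232² / 35757 = 3.0105.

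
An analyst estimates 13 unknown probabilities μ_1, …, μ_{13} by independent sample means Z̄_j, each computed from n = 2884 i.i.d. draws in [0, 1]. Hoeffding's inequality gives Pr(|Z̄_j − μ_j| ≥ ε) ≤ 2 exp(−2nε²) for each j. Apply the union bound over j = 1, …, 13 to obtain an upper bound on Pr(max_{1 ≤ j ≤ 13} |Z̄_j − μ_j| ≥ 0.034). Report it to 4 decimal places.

0.0331

Per-experiment Hoeffding bound: 2·exp(−2·2884·0.034²) = 2·exp(−6.66781) = 0.0025424.
Union bound over 13 events: 13·0.0025424 = 0.03305.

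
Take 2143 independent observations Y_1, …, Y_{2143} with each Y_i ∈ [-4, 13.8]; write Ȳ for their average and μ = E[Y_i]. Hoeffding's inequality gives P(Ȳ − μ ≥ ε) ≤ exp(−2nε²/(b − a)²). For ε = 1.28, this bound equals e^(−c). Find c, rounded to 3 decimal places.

c = 2nε²/(b − a)² = 2·2143·1.28² / 17.8² = 22.1632.

22.163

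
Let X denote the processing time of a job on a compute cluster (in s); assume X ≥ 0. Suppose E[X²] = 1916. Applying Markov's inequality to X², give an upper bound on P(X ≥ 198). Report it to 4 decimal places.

Since X ≥ 0, the event {X ≥ 198} is the same as {X² ≥ 39204}.
Markov's inequality applied to X² gives P(X² ≥ 39204) ≤ E[X²]/39204 = 1916/39204 = 0.0489.

0.0489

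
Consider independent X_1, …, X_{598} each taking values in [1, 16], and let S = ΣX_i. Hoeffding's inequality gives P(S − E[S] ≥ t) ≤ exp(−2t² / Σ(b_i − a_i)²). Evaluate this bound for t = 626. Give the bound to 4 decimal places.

0.0030

Σ(b_i − a_i)² = 598·(15)² = 134550.
Exponent = 2·626²/134550 = 5.8250.
Bound = exp(−5.8250) = 0.00295.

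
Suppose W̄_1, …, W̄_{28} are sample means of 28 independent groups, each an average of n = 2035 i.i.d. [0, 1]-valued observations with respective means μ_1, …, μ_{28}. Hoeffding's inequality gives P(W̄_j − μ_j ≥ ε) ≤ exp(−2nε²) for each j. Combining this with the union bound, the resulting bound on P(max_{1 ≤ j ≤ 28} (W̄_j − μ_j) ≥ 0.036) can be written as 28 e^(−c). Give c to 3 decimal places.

Union bound over the 28 events: P(max_{1 ≤ j ≤ 28} (W̄_j − μ_j) ≥ 0.036) ≤ 28·exp(−2nε²) = 28 exp(−2·2035·0.036²).
So c = 2·2035·0.036² = 5.2747.

5.275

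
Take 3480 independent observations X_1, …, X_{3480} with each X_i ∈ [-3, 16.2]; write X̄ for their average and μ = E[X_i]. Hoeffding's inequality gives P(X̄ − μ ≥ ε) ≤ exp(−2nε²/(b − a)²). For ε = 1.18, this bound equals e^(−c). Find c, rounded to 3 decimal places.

26.289

c = 2nε²/(b − a)² = 2·3480·1.18² / 19.2² = 26.2888.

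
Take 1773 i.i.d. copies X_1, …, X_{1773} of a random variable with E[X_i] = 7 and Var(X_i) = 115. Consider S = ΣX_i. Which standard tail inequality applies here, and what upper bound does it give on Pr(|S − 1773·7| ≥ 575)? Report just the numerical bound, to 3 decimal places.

With mean and variance of each term known, Chebyshev's inequality bounds the deviation of the sum (or sample mean).
Var(S) = n·Var(X_i) = 1773·115 = 203895.
Chebyshev: Pr(|S − 1773·7| ≥ 575) ≤ Var(S)/575² = 203895/330625 = 0.6167.

0.617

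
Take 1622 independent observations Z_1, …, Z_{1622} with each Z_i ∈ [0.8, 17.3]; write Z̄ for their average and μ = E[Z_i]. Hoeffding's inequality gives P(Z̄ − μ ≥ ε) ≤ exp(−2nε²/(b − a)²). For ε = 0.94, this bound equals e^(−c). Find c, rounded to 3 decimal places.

10.529

c = 2nε²/(b − a)² = 2·1622·0.94² / 16.5² = 10.5286.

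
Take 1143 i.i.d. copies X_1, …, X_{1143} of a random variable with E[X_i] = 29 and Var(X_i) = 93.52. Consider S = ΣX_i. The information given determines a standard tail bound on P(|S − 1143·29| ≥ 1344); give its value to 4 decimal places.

0.0592

With mean and variance of each term known, Chebyshev's inequality bounds the deviation of the sum (or sample mean).
Var(S) = n·Var(X_i) = 1143·93.52 = 106893.36.
Chebyshev: P(|S − 1143·29| ≥ 1344) ≤ Var(S)/1344² = 106893.36/1806336 = 0.0592.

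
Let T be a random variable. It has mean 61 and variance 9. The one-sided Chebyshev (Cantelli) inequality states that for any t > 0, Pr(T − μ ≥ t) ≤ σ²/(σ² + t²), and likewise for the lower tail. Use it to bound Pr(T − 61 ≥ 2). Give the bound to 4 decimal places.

Here σ² = 9 and t = 2, so σ² + t² = 13.
Cantelli's bound: 9/13 = 0.6923.

0.6923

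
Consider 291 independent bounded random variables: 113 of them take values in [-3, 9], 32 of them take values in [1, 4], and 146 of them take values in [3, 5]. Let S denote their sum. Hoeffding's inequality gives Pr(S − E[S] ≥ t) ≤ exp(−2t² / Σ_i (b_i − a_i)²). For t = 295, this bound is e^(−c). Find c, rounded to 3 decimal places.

Σ(b_i − a_i)² = 113·12² + 32·3² + 146·2² = 17144.
c = 2t² / 17144 = 2·295² / 17144 = 10.1522.

10.152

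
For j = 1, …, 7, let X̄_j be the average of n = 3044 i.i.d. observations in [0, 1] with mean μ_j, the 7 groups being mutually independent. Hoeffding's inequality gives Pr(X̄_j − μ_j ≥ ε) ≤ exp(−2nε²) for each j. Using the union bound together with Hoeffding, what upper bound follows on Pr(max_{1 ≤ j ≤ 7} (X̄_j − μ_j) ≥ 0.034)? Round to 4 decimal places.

0.0061

Per-experiment Hoeffding bound: exp(−2·3044·0.034²) = exp(−7.03773) = 0.00087812.
Union bound over 7 events: 7·0.00087812 = 0.00615.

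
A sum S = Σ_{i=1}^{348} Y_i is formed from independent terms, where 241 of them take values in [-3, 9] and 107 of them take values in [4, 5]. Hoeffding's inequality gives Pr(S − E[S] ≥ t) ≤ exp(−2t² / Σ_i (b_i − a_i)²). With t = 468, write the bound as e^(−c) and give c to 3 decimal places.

Σ(b_i − a_i)² = 241·12² + 107·1² = 34811.
c = 2t² / 34811 = 2·468² / 34811 = 12.5836.

12.584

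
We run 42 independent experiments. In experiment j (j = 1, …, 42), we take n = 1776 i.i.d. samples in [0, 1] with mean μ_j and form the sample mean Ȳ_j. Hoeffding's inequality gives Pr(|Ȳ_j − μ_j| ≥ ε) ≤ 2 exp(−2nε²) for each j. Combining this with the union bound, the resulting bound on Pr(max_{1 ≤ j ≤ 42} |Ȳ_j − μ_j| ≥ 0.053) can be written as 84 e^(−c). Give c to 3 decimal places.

Union bound over the 42 events: Pr(max_{1 ≤ j ≤ 42} |Ȳ_j − μ_j| ≥ 0.053) ≤ 42·2·exp(−2nε²) = 84 exp(−2·1776·0.053²).
So c = 2·1776·0.053² = 9.9776.

9.978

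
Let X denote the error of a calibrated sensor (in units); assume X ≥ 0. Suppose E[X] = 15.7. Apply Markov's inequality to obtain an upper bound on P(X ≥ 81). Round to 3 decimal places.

Markov's inequality: for a non-negative random variable, P(X ≥ a) ≤ E[X]/a.
Here E[X] = 15.7 and a = 81, so the bound is 15.7/81 = 0.1938.

0.194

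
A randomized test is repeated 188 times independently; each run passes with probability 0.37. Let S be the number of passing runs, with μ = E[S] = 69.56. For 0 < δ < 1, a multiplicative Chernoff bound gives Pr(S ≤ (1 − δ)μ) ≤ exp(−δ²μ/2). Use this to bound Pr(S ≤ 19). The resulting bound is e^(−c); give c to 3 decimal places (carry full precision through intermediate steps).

18.375

Write 19 = (1 − δ)μ, so δ = 1 − 19/69.56 = 0.7268545…
Then the exponent is δ²μ/2 = (μ − 19)²/(2μ) = 18.374882.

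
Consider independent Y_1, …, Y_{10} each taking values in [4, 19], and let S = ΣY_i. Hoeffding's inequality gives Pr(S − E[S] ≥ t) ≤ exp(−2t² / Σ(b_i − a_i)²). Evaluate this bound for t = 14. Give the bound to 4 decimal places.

Σ(b_i − a_i)² = 10·(15)² = 2250.
Exponent = 2·14²/2250 = 0.1742.
Bound = exp(−0.1742) = 0.84011.

0.8401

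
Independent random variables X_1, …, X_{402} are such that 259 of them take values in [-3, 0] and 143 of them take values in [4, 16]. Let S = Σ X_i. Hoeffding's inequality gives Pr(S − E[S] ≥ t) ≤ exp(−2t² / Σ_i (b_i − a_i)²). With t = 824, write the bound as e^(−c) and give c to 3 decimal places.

Σ(b_i − a_i)² = 259·3² + 143·12² = 22923.
c = 2t² / 22923 = 2·824² / 22923 = 59.2397.

59.240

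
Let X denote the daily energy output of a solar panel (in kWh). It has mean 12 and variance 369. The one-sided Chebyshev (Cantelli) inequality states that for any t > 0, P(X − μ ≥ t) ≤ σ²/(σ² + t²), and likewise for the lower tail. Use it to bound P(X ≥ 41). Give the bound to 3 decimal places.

Here σ² = 369 and t = 29, so σ² + t² = 1210.
Cantelli's bound: 369/1210 = 0.3050.

0.305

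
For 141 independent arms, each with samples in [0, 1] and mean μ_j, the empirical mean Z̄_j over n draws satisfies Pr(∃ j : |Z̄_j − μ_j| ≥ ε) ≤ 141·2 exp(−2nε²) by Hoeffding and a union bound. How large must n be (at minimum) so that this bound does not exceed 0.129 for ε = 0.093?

445

Need 2·141·exp(−2nε²) ≤ 0.129, i.e. exp(−2nε²) ≤ 0.129/282.
So 2nε² ≥ ln(282/0.129) = 7.689850.
Hence n ≥ 7.689850/(2·0.093²) = 444.551.
The smallest integer n is 445.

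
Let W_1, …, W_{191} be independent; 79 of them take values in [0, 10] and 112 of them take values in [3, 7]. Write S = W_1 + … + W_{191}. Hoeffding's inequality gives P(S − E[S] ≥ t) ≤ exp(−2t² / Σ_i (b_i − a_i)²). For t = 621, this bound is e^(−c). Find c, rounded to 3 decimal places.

79.579

Σ(b_i − a_i)² = 79·10² + 112·4² = 9692.
c = 2t² / 9692 = 2·621² / 9692 = 79.5792.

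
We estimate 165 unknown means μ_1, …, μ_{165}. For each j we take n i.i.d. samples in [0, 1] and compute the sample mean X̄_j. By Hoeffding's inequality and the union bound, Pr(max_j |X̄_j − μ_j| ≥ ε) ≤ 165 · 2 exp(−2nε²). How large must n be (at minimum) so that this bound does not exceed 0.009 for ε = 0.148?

240

Need 2·165·exp(−2nε²) ≤ 0.009, i.e. exp(−2nε²) ≤ 0.009/330.
So 2nε² ≥ ln(330/0.009) = 10.509623.
Hence n ≥ 10.509623/(2·0.148²) = 239.902.
The smallest integer n is 240.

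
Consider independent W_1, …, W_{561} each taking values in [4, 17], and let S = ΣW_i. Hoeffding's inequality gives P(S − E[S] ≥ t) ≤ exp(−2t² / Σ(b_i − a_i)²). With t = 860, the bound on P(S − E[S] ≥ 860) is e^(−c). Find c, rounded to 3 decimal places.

Σ(b_i − a_i)² = 561·(13)² = 94809.
c = 2t²/94809 = 2·860²/94809 = 15.6019.

15.602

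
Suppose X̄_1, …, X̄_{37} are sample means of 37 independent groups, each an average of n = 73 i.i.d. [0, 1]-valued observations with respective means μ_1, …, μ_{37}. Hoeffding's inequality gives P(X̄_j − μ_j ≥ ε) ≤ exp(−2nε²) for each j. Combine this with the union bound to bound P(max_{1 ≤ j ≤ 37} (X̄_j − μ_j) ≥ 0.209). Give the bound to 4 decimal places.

0.0629

Per-experiment Hoeffding bound: exp(−2·73·0.209²) = exp(−6.37743) = 0.0016995.
Union bound over 37 events: 37·0.0016995 = 0.06288.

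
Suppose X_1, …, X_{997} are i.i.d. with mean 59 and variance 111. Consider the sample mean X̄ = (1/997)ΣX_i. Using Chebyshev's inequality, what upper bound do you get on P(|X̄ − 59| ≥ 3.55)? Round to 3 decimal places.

0.009

Var(X̄) = Var(X_i)/n = 111/997 = 0.11133.
Chebyshev: P(|X̄ − 59| ≥ 3.55) ≤ Var(X̄)/(3.55)² = 111/(997·3.55²) = 0.0088.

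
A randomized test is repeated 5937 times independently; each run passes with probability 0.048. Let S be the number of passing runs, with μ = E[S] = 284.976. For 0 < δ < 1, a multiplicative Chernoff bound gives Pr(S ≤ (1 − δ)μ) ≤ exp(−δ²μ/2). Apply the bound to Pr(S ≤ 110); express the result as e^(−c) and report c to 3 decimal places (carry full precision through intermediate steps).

Write 110 = (1 − δ)μ, so δ = 1 − 110/284.976 = 0.6140026…
Then the exponent is δ²μ/2 = (μ − 110)²/(2μ) = 53.717858.

53.718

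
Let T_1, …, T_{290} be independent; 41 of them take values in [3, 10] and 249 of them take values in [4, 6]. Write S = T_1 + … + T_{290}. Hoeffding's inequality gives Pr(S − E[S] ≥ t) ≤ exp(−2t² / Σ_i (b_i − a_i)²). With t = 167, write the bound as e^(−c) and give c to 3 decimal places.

Σ(b_i − a_i)² = 41·7² + 249·2² = 3005.
c = 2t² / 3005 = 2·167² / 3005 = 18.5617.

18.562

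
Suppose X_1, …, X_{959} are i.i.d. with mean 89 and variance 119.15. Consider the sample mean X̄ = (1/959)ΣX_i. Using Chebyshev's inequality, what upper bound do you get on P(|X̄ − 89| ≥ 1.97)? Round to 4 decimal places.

Var(X̄) = Var(X_i)/n = 119.15/959 = 0.12424.
Chebyshev: P(|X̄ − 89| ≥ 1.97) ≤ Var(X̄)/(1.97)² = 119.15/(959·1.97²) = 0.0320.

0.0320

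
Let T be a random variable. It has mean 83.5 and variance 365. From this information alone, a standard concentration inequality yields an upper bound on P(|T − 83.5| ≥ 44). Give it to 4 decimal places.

0.1885

Mean and variance are known, so Chebyshev's inequality applies.
Chebyshev: P(|T − μ| ≥ t) ≤ Var(T)/t².
Bound = 365 / 1936 = 0.1885.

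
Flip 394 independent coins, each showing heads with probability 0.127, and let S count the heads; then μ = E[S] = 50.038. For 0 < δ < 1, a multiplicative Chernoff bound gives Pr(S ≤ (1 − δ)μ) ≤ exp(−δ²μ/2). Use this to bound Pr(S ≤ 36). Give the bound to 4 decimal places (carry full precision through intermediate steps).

0.1396

Write 36 = (1 − δ)μ, so δ = 1 − 36/50.038 = 0.2805468…
Then the exponent is δ²μ/2 = (μ − 36)²/(2μ) = 1.969158.
Bound = exp(−1.969158) = 0.13957.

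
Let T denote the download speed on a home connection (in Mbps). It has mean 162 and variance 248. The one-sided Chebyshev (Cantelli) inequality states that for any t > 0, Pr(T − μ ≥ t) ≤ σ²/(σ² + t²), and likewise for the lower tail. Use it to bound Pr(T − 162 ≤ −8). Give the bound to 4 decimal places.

0.7949

Here σ² = 248 and t = 8, so σ² + t² = 312.
Cantelli's bound: 248/312 = 0.7949.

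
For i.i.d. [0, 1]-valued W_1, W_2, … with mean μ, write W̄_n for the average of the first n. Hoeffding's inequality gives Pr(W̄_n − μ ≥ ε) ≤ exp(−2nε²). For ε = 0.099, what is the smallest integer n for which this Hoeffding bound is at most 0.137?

102

Require exp(−2nε²) ≤ 0.137, i.e. 2nε² ≥ ln(1/0.137) = 1.987774.
So n ≥ 1.987774 / (2·0.099²) = 101.407.
The smallest integer n is 102.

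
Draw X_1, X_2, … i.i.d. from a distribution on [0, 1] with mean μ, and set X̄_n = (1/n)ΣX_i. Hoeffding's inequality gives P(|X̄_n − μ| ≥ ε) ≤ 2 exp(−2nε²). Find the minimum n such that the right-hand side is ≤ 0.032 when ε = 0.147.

96

Require 2·exp(−2nε²) ≤ 0.032, i.e. 2nε² ≥ ln(2/0.032) = 4.135167.
So n ≥ 4.135167 / (2·0.147²) = 95.682.
The smallest integer n is 96.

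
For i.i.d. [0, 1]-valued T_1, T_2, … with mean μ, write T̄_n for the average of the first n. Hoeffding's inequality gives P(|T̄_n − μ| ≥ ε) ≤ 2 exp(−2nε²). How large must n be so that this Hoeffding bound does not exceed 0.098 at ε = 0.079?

Require 2·exp(−2nε²) ≤ 0.098, i.e. 2nε² ≥ ln(2/0.098) = 3.015935.
So n ≥ 3.015935 / (2·0.079²) = 241.623.
The smallest integer n is 242.

242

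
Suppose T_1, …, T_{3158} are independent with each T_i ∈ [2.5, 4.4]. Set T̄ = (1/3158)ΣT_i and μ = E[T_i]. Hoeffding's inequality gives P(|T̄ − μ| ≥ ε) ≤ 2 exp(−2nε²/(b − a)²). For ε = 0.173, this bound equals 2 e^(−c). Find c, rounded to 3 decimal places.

52.363

c = 2nε²/(b − a)² = 2·3158·0.173² / 1.9² = 52.3633.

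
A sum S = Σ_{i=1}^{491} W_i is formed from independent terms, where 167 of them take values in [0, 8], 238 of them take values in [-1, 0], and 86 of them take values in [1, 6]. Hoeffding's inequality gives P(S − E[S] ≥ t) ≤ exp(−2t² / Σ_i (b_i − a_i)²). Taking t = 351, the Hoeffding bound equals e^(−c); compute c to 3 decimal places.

18.844

Σ(b_i − a_i)² = 167·8² + 238·1² + 86·5² = 13076.
c = 2t² / 13076 = 2·351² / 13076 = 18.8438.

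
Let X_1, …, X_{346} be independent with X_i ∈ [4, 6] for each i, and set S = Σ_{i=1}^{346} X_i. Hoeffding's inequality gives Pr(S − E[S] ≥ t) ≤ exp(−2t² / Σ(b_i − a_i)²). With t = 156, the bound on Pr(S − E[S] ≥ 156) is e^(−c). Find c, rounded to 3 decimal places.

Σ(b_i − a_i)² = 346·(2)² = 1384.
c = 2t²/1384 = 2·156²/1384 = 35.1676.

35.168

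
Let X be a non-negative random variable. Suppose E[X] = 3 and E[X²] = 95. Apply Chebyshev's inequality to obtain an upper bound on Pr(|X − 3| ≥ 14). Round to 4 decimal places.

0.4388

Var(X) = E[X²] − (E[X])² = 95 − 9 = 86.
Chebyshev's inequality: Pr(|X − μ| ≥ t) ≤ Var(X)/t² = 86/196 = 0.4388.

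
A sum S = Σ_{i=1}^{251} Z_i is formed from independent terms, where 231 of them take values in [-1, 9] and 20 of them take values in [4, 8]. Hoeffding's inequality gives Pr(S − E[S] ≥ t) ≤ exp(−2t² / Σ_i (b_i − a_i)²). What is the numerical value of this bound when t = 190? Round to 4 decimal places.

Σ(b_i − a_i)² = 231·10² + 20·4² = 23420.
Exponent = 2·190² / 23420 = 3.08284.
Bound = exp(−3.08284) = 0.04583.

0.0458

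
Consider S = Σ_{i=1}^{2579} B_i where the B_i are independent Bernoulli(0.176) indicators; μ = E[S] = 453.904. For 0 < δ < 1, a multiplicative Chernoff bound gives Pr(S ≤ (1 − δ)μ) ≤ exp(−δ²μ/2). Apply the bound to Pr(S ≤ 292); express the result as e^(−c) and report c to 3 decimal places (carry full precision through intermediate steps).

28.875

Write 292 = (1 − δ)μ, so δ = 1 − 292/453.904 = 0.3566922…
Then the exponent is δ²μ/2 = (μ − 292)²/(2μ) = 28.874944.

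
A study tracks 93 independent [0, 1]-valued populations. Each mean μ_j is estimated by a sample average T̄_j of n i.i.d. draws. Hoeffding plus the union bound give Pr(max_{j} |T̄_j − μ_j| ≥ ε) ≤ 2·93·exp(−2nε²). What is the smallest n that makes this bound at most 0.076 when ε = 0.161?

151

Need 2·93·exp(−2nε²) ≤ 0.076, i.e. exp(−2nε²) ≤ 0.076/186.
So 2nε² ≥ ln(186/0.076) = 7.802769.
Hence n ≥ 7.802769/(2·0.161²) = 150.511.
The smallest integer n is 151.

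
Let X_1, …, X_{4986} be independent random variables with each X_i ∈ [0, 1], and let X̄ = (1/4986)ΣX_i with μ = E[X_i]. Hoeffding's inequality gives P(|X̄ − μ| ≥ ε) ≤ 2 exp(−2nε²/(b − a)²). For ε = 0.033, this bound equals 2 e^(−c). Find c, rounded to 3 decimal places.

10.860

c = 2nε²/(b − a)² = 2·4986·0.033² / 1² = 10.8595.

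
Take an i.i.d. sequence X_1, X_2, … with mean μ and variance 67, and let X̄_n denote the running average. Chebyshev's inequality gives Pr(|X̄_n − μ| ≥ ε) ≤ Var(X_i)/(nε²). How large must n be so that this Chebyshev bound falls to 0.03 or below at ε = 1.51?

Require 67/(n·1.51²) ≤ 0.03, i.e. n ≥ 67/(0.03·1.51²) = 979.489.
The smallest integer n is 980.

980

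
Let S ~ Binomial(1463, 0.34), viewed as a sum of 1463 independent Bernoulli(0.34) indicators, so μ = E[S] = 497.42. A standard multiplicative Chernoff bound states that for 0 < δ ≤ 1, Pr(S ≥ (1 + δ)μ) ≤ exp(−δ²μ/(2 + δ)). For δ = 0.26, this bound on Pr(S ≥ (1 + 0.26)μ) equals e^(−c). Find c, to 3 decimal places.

14.879

c = δ²μ/(2 + δ) = 0.26²·497.42/(2 + 0.26) = 14.8786.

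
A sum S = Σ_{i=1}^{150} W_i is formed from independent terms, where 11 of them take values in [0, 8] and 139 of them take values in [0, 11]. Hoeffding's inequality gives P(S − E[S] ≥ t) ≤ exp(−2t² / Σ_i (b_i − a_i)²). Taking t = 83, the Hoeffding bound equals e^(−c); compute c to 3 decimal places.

Σ(b_i − a_i)² = 11·8² + 139·11² = 17523.
c = 2t² / 17523 = 2·83² / 17523 = 0.7863.

0.786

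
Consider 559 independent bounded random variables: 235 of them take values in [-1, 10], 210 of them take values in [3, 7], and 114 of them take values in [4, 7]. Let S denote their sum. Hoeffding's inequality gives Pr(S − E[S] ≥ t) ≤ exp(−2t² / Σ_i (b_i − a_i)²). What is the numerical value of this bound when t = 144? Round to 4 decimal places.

Σ(b_i − a_i)² = 235·11² + 210·4² + 114·3² = 32821.
Exponent = 2·144² / 32821 = 1.26358.
Bound = exp(−1.26358) = 0.28264.

0.2826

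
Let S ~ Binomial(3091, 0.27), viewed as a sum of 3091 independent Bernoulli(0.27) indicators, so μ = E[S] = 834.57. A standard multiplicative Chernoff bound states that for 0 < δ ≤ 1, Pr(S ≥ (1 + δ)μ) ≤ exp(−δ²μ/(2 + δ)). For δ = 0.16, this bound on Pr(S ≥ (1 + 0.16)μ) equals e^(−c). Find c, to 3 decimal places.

9.891

c = δ²μ/(2 + δ) = 0.16²·834.57/(2 + 0.16) = 9.8912.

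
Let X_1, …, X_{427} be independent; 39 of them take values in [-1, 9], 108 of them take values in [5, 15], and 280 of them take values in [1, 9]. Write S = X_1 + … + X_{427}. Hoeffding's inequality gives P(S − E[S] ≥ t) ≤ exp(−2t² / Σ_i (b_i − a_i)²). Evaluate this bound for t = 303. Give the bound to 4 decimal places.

Σ(b_i − a_i)² = 39·10² + 108·10² + 280·8² = 32620.
Exponent = 2·303² / 32620 = 5.62900.
Bound = exp(−5.62900) = 0.00359.

0.0036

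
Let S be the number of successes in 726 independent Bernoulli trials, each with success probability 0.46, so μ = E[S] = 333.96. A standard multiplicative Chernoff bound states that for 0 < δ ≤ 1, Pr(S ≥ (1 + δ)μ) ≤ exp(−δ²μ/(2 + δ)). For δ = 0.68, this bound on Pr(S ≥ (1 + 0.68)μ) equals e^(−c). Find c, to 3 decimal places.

57.621

c = δ²μ/(2 + δ) = 0.68²·333.96/(2 + 0.68) = 57.6206.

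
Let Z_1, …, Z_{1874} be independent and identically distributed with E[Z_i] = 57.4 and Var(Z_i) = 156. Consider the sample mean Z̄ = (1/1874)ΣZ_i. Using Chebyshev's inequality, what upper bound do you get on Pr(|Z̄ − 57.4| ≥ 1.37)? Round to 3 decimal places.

0.044

Var(Z̄) = Var(Z_i)/n = 156/1874 = 0.083244.
Chebyshev: Pr(|Z̄ − 57.4| ≥ 1.37) ≤ Var(Z̄)/(1.37)² = 156/(1874·1.37²) = 0.0444.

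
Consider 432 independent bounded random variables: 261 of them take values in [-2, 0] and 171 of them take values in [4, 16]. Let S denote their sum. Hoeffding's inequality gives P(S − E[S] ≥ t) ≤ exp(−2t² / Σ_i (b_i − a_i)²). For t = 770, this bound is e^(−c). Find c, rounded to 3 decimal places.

Σ(b_i − a_i)² = 261·2² + 171·12² = 25668.
c = 2t² / 25668 = 2·770² / 25668 = 46.1976.

46.198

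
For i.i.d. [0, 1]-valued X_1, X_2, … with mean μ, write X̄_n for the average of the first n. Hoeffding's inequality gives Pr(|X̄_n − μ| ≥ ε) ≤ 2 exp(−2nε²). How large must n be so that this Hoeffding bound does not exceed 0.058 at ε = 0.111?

Require 2·exp(−2nε²) ≤ 0.058, i.e. 2nε² ≥ ln(2/0.058) = 3.540459.
So n ≥ 3.540459 / (2·0.111²) = 143.676.
The smallest integer n is 144.

144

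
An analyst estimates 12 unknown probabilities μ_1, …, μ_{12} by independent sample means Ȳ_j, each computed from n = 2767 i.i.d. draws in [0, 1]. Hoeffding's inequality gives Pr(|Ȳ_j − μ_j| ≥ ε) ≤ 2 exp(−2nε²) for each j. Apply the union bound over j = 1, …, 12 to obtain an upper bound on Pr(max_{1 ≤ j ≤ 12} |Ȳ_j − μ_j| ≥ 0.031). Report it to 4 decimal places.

0.1176

Per-experiment Hoeffding bound: 2·exp(−2·2767·0.031²) = 2·exp(−5.31817) = 0.0098034.
Union bound over 12 events: 12·0.0098034 = 0.11764.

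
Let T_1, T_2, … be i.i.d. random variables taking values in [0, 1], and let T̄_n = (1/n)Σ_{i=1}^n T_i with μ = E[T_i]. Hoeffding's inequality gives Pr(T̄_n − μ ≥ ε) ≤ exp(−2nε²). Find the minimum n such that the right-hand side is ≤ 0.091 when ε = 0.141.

61

Require exp(−2nε²) ≤ 0.091, i.e. 2nε² ≥ ln(1/0.091) = 2.396896.
So n ≥ 2.396896 / (2·0.141²) = 60.281.
The smallest integer n is 61.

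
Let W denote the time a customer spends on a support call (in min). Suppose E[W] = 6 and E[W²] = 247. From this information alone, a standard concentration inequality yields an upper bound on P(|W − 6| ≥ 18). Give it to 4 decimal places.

The first two moments determine the variance, so Chebyshev's inequality is the sharpest standard bound available.
Var(W) = E[W²] − (E[W])² = 247 − 36 = 211.
Chebyshev's inequality: P(|W − μ| ≥ t) ≤ Var(W)/t² = 211/324 = 0.6512.

0.6512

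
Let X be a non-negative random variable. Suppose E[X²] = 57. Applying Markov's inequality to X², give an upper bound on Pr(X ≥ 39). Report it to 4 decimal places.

0.0375

Since X ≥ 0, the event {X ≥ 39} is the same as {X² ≥ 1521}.
Markov's inequality applied to X² gives Pr(X² ≥ 1521) ≤ E[X²]/1521 = 57/1521 = 0.0375.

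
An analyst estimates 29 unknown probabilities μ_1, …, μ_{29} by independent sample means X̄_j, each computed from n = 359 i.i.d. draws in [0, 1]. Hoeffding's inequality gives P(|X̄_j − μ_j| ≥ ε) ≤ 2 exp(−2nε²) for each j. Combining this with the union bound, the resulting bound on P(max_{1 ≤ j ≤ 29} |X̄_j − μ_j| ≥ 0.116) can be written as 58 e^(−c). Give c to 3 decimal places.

9.661

Union bound over the 29 events: P(max_{1 ≤ j ≤ 29} |X̄_j − μ_j| ≥ 0.116) ≤ 29·2·exp(−2nε²) = 58 exp(−2·359·0.116²).
So c = 2·359·0.116² = 9.6614.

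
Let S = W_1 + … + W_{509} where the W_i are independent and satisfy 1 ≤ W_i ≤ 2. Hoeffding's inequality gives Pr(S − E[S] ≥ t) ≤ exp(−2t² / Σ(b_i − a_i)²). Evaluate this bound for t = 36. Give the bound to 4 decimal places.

0.0061

Σ(b_i − a_i)² = 509·(1)² = 509.
Exponent = 2·36²/509 = 5.0923.
Bound = exp(−5.0923) = 0.00614.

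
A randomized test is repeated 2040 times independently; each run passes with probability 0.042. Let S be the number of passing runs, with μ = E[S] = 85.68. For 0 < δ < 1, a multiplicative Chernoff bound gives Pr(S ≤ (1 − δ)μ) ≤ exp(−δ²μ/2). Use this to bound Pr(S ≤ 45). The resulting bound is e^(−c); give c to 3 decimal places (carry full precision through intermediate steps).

Write 45 = (1 − δ)μ, so δ = 1 − 45/85.68 = 0.4747899…
Then the exponent is δ²μ/2 = (μ − 45)²/(2μ) = 9.657227.

9.657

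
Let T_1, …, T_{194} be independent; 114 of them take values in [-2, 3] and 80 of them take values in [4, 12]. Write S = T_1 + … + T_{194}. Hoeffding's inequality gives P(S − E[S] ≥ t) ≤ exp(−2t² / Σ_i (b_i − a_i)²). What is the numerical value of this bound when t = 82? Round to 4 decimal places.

0.1850

Σ(b_i − a_i)² = 114·5² + 80·8² = 7970.
Exponent = 2·82² / 7970 = 1.68733.
Bound = exp(−1.68733) = 0.18501.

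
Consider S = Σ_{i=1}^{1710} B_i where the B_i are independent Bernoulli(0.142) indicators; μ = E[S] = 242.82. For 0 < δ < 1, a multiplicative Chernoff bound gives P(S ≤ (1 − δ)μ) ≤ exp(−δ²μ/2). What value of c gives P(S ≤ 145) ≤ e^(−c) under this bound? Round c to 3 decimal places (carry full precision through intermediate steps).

Write 145 = (1 − δ)μ, so δ = 1 − 145/242.82 = 0.4028498…
Then the exponent is δ²μ/2 = (μ − 145)²/(2μ) = 19.703386.

19.703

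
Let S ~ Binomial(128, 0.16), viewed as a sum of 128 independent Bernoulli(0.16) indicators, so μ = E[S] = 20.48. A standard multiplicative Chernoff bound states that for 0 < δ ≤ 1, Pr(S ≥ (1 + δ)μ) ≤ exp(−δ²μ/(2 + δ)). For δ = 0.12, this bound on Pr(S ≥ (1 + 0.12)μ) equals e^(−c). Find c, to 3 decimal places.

0.139

c = δ²μ/(2 + δ) = 0.12²·20.48/(2 + 0.12) = 0.1391.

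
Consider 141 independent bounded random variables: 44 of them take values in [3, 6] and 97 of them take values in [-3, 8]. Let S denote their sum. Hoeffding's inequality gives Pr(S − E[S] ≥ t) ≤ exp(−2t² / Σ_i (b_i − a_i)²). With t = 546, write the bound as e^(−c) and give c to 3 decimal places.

49.141

Σ(b_i − a_i)² = 44·3² + 97·11² = 12133.
c = 2t² / 12133 = 2·546² / 12133 = 49.1414.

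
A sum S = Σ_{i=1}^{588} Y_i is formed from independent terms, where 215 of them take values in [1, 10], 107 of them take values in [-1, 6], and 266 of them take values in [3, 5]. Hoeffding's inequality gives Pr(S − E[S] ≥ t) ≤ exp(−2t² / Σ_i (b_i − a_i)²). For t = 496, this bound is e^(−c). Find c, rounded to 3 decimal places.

20.742

Σ(b_i − a_i)² = 215·9² + 107·7² + 266·2² = 23722.
c = 2t² / 23722 = 2·496² / 23722 = 20.7416.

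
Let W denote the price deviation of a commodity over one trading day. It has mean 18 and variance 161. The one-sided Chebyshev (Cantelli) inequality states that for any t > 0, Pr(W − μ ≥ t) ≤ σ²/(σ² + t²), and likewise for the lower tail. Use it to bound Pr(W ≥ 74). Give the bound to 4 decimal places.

0.0488

Here σ² = 161 and t = 56, so σ² + t² = 3297.
Cantelli's bound: 161/3297 = 0.0488.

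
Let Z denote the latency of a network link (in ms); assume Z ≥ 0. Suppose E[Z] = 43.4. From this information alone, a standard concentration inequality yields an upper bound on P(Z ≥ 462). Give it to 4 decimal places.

0.0939

Only the mean of a non-negative variable is known, so Markov's inequality is the applicable tail bound.
Markov's inequality: for a non-negative random variable, P(Z ≥ a) ≤ E[Z]/a.
Here E[Z] = 43.4 and a = 462, so the bound is 43.4/462 = 0.0939.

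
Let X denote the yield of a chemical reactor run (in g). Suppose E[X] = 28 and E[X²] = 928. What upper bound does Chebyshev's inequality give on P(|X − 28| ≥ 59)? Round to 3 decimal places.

0.041

Var(X) = E[X²] − (E[X])² = 928 − 784 = 144.
Chebyshev's inequality: P(|X − μ| ≥ t) ≤ Var(X)/t² = 144/3481 = 0.0414.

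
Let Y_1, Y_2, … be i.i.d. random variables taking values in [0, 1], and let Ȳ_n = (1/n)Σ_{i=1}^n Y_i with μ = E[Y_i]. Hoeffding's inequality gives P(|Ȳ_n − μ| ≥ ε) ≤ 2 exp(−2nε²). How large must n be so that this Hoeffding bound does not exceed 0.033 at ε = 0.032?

2005

Require 2·exp(−2nε²) ≤ 0.033, i.e. 2nε² ≥ ln(2/0.033) = 4.104395.
So n ≥ 4.104395 / (2·0.032²) = 2004.099.
The smallest integer n is 2005.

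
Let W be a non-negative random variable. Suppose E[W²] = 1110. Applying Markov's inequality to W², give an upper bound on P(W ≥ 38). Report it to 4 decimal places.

Since W ≥ 0, the event {W ≥ 38} is the same as {W² ≥ 1444}.
Markov's inequality applied to W² gives P(W² ≥ 1444) ≤ E[W²]/1444 = 1110/1444 = 0.7687.

0.7687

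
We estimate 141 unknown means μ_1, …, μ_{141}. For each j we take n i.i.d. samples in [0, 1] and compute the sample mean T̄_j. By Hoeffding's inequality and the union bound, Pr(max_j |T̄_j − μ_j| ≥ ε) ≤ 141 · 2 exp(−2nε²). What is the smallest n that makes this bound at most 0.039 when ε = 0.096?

483

Need 2·141·exp(−2nε²) ≤ 0.039, i.e. exp(−2nε²) ≤ 0.039/282.
So 2nε² ≥ ln(282/0.039) = 8.886101.
Hence n ≥ 8.886101/(2·0.096²) = 482.102.
The smallest integer n is 483.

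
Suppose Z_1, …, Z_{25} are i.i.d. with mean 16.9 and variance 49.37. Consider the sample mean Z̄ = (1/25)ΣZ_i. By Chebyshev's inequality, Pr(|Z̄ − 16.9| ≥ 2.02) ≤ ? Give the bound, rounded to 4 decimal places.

0.4840

Var(Z̄) = Var(Z_i)/n = 49.37/25 = 1.9748.
Chebyshev: Pr(|Z̄ − 16.9| ≥ 2.02) ≤ Var(Z̄)/(2.02)² = 49.37/(25·2.02²) = 0.4840.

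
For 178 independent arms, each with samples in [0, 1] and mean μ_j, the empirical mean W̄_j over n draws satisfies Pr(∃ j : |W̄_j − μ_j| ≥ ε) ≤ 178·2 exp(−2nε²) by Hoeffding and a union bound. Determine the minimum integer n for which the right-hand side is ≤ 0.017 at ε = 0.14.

Need 2·178·exp(−2nε²) ≤ 0.017, i.e. exp(−2nε²) ≤ 0.017/356.
So 2nε² ≥ ln(356/0.017) = 9.949473.
Hence n ≥ 9.949473/(2·0.14²) = 253.813.
The smallest integer n is 254.

254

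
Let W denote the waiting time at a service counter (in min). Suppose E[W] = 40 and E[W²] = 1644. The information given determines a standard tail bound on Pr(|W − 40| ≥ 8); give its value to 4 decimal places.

0.6875

The first two moments determine the variance, so Chebyshev's inequality is the sharpest standard bound available.
Var(W) = E[W²] − (E[W])² = 1644 − 1600 = 44.
Chebyshev's inequality: Pr(|W − μ| ≥ t) ≤ Var(W)/t² = 44/64 = 0.6875.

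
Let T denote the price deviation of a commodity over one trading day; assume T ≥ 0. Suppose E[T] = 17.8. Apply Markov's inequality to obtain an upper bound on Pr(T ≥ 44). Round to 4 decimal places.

Markov's inequality: for a non-negative random variable, Pr(T ≥ a) ≤ E[T]/a.
Here E[T] = 17.8 and a = 44, so the bound is 17.8/44 = 0.4045.

0.4045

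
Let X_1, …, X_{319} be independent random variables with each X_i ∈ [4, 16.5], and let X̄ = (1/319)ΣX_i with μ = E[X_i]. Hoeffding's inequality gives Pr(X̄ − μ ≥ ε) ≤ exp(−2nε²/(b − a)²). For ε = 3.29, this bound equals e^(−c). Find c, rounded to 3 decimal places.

c = 2nε²/(b − a)² = 2·319·3.29² / 12.5² = 44.1970.

44.197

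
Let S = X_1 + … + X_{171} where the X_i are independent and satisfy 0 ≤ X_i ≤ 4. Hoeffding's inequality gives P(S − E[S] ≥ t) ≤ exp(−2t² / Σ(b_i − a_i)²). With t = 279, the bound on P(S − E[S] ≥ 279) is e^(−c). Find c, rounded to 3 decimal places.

56.901

Σ(b_i − a_i)² = 171·(4)² = 2736.
c = 2t²/2736 = 2·279²/2736 = 56.9013.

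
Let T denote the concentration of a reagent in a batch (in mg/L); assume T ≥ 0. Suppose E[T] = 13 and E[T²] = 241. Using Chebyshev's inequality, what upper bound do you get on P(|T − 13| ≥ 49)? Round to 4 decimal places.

0.0300

Var(T) = E[T²] − (E[T])² = 241 − 169 = 72.
Chebyshev's inequality: P(|T − μ| ≥ t) ≤ Var(T)/t² = 72/2401 = 0.0300.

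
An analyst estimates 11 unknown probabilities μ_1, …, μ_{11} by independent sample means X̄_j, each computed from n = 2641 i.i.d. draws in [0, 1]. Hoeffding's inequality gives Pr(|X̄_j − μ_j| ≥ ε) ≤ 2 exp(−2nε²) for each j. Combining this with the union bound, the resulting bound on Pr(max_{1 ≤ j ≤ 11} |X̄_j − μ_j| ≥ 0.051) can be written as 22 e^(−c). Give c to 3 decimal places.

13.738

Union bound over the 11 events: Pr(max_{1 ≤ j ≤ 11} |X̄_j − μ_j| ≥ 0.051) ≤ 11·2·exp(−2nε²) = 22 exp(−2·2641·0.051²).
So c = 2·2641·0.051² = 13.7385.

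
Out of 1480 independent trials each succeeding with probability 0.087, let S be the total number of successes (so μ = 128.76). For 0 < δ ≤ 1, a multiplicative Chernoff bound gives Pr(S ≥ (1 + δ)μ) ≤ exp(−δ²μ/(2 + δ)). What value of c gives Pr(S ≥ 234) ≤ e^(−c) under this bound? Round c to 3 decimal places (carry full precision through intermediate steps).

Write 234 = (1 + δ)μ, so δ = 234/128.76 − 1 = 0.8173346…
Then the exponent is δ²μ/(2 + δ) = (234 − μ)² / (μ·(2 + δ)) = 30.531088.

30.531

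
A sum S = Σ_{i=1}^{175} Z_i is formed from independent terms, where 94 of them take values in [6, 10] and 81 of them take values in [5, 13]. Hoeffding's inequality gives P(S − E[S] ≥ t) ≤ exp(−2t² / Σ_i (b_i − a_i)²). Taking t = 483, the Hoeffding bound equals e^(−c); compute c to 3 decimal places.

69.763

Σ(b_i − a_i)² = 94·4² + 81·8² = 6688.
c = 2t² / 6688 = 2·483² / 6688 = 69.7635.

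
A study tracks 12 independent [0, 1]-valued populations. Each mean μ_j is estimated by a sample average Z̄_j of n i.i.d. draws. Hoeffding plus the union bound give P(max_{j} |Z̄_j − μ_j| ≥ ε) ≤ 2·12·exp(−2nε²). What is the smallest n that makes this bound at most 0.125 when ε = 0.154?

111

Need 2·12·exp(−2nε²) ≤ 0.125, i.e. exp(−2nε²) ≤ 0.125/24.
So 2nε² ≥ ln(24/0.125) = 5.257495.
Hence n ≥ 5.257495/(2·0.154²) = 110.843.
The smallest integer n is 111.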